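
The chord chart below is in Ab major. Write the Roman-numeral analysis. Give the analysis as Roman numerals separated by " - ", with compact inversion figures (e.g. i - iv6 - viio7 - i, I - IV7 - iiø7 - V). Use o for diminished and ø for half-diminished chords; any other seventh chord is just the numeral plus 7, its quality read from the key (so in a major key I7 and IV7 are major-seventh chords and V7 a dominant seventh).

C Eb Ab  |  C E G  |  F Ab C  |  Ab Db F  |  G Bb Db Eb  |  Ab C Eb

I6 - V/vi - vi - IV64 - V65 - I

C-Eb-Ab has root Ab, degree 1 in Ab major, so I6.
C-E-G: a major triad on C, the applied dominant of vi → V/vi.
F-Ab-C: minor triad on F = scale degree 6 → vi.
Ab-Db-F: root Db is the subdominant; major triad there is IV64.
G-Bb-Db-Eb has root Eb, degree 5 in Ab major, so V65.
Ab-C-Eb: major triad on Ab = scale degree 1 → I.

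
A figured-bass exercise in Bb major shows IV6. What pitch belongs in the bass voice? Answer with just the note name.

G

IV in Bb major has root Eb; the chord is Eb-G-Bb.
The figure 6 means first inversion — the third is in the bass.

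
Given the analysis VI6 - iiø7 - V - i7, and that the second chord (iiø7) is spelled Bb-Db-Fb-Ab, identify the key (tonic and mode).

The chord Bbm7b5 is a half-diminished seventh chord rooted on Bb; its label is iiø7.
Counting down one scale step from Bb places the tonic on Ab; a half-diminished seventh chord on degree 2 is diatonic only in minor.

Ab minor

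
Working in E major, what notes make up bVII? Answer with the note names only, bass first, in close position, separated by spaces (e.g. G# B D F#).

D F# A

Scale degree 7 in E major is D#; lowering it a half step gives D. bVII is a major triad on the lowered seventh degree (the subtonic), borrowed from the parallel minor.
So the chord is D-F#-A, a major triad.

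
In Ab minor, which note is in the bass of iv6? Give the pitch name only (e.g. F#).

Fb

iv in Ab minor has root Db; the chord is Db-Fb-Ab.
The figure 6 means first inversion — the third is in the bass.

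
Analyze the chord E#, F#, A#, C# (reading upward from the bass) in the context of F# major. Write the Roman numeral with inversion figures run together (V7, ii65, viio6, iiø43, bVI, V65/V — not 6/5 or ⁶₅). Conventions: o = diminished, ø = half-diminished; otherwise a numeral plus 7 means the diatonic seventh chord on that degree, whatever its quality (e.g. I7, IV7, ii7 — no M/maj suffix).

I42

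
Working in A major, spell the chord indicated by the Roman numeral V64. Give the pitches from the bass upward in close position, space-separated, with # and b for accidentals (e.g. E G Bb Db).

B E G#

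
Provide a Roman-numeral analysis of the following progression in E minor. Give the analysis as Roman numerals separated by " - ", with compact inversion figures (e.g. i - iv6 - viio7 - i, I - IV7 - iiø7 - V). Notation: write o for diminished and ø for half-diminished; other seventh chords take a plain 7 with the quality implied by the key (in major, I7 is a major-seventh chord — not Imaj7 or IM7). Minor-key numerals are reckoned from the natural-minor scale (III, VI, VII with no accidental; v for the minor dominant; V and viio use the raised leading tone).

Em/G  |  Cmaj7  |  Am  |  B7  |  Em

Em/G: root E is the tonic; minor triad there is i6.
Cmaj7 has root C, degree 6 in E minor, so VI7.
Am: minor triad on A = scale degree 4 → iv.
B7: dominant seventh chord on B = scale degree 5 → V7.
Em: root E is the tonic; minor triad there is i.

i6 - VI7 - iv - V7 - i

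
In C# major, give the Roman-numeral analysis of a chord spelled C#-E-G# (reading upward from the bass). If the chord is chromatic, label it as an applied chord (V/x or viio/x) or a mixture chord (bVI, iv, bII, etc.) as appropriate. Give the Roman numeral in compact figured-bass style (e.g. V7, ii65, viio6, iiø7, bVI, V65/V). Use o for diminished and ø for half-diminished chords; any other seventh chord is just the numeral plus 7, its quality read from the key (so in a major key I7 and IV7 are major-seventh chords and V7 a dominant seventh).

i

Stacked in thirds the chord is C#-E-G#: a minor triad on C#.
C# is the first degree of C# major. This is the minor tonic, borrowed from the parallel minor.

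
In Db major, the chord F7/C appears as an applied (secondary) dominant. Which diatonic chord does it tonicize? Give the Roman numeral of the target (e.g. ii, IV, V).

vi

The chord is a dominant seventh chord on F.
A dominant resolves down a perfect fifth: F → Bb. In Db major, Bb is scale degree 6, i.e. vi.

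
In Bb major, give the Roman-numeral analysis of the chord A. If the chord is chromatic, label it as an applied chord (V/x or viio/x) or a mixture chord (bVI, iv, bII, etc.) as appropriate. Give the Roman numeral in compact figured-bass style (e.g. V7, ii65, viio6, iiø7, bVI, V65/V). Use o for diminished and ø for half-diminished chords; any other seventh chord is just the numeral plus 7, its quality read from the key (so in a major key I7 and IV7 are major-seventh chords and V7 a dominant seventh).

Stacked in thirds the chord is A-C#-E: a major triad on A.
A is not a diatonic chord root with this quality in Bb major, but it lies a perfect fifth above D (iii), so the chord functions as an applied dominant of iii.

V/iii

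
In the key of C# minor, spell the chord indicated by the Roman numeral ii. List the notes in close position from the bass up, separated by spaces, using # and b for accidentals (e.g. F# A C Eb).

ii is the minor supertonic, borrowed from the parallel major (the Dorian ii). In C# minor that root is D#.
So the chord is D#-F#-A#.

D# F# A#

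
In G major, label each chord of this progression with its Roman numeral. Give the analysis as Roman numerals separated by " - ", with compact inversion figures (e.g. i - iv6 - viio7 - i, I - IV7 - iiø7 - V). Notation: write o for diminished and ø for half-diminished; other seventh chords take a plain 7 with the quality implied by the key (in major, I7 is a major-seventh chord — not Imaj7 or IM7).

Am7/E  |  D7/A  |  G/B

Am7/E: minor seventh chord on A = scale degree 2 → ii43.
D7/A has root D, degree 5 in G major, so V43.
G/B: major triad on G = scale degree 1 → I6.

ii43 - V43 - I6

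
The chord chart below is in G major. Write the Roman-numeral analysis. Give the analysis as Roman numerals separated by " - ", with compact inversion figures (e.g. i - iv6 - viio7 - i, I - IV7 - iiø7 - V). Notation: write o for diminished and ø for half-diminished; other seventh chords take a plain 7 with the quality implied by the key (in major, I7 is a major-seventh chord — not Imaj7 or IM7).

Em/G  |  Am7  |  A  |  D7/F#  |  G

Em/G has root E, degree 6 in G major, so vi6.
Am7: minor seventh chord on A = scale degree 2 → ii7.
A: a major triad on A, the applied dominant of V → V/V.
D7/F# has root D, degree 5 in G major, so V65.
G: major triad on G = scale degree 1 → I.

vi6 - ii7 - V/V - V65 - I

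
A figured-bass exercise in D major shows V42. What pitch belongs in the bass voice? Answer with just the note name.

V in D major has root A; the chord is A-C#-E-G.
The figure 42 means third inversion — the seventh is in the bass.

G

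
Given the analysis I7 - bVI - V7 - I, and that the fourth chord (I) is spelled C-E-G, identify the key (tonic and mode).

C major

I is given as C-E-G — a major triad with root C.
If C is scale degree 1 and the mode makes that degree carry a major triad, the tonic is C and the mode is major.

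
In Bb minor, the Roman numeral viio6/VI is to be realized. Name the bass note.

The applied chord viio6/VI is rooted on F: F-Ab-Cb.
The figure 6 means first inversion — the third is in the bass.

Ab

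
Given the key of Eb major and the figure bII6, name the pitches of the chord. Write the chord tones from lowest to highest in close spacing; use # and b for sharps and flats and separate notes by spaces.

Ab Cb Fb

Scale degree 2 in Eb major is F; lowering it a half step gives Fb. bII6 is the Neapolitan sixth — a major triad on the lowered second degree, here in its customary first inversion.
So the chord is Fb-Ab-Cb, a major triad.
The figured bass 6 indicates first inversion, placing the third (Ab) in the bass: Ab-Cb-Fb.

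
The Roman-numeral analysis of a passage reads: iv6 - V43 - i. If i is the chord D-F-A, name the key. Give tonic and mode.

i is given as D-F-A — a minor triad with root D.
If D is scale degree 1 and the mode makes that degree carry a minor triad, the tonic is D and the mode is minor.

D minor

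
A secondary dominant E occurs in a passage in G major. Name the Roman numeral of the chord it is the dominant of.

The chord is a major triad on E.
A dominant resolves down a perfect fifth: E → A. In G major, A is scale degree 2, i.e. ii.

ii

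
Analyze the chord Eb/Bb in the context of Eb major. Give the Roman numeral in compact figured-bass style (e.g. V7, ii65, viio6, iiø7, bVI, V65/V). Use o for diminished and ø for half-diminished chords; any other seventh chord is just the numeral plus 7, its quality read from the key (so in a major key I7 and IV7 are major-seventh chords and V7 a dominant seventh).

I64

Stacked in thirds the chord is Eb-G-Bb: a major triad on Eb.
Eb is scale degree 1 in Eb major, and a major triad on that degree is written I.
With Bb in the bass the chord is in second inversion, so the figured bass is 64.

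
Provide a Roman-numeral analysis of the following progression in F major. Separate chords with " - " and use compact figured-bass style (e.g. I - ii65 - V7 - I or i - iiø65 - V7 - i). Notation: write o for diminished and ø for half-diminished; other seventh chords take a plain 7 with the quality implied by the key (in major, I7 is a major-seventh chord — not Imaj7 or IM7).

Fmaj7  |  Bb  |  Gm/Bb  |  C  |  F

Fmaj7 has root F, degree 1 in F major, so I7.
Bb: root Bb is the subdominant; major triad there is IV.
Gm/Bb: minor triad on G = scale degree 2 → ii6.
C: root C is the dominant; major triad there is V.
F: root F is the tonic; major triad there is I.

I7 - IV - ii6 - V - I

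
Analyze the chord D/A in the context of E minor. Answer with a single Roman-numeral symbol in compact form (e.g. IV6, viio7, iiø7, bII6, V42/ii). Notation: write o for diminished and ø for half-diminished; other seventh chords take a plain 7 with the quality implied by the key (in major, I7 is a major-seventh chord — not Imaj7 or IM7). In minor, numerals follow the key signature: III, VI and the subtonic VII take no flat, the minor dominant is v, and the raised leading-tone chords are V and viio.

VII64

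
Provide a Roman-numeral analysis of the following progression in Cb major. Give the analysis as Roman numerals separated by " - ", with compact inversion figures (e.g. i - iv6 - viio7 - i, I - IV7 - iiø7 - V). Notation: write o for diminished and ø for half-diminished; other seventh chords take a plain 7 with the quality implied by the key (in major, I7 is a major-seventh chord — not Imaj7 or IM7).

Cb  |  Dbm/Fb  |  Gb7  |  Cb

Cb has root Cb, degree 1 in Cb major, so I.
Dbm/Fb: root Db is the supertonic; minor triad there is ii6.
Gb7: dominant seventh chord on Gb = scale degree 5 → V7.
Cb: major triad on Cb = scale degree 1 → I.

I - ii6 - V7 - I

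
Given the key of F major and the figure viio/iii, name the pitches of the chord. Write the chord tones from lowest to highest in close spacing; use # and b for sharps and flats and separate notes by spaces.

G# B D

The slash marks an applied leading-tone chord: viio of iii. In F major, iii is A, so the leading tone to it is G#, a half step below.
Building a diminished triad on G# gives G#-B-D.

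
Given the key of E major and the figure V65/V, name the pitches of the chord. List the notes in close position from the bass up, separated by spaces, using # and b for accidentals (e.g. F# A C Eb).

A# C# E F#

V65/V is a secondary dominant — the dominant seventh of V. V in E major is B, so the applied chord's root is F#, a perfect fifth above.
Building a dominant seventh chord on F# gives F#-A#-C#-E.
The figured bass 65 indicates first inversion, placing the third (A#) in the bass: A#-C#-E-F#.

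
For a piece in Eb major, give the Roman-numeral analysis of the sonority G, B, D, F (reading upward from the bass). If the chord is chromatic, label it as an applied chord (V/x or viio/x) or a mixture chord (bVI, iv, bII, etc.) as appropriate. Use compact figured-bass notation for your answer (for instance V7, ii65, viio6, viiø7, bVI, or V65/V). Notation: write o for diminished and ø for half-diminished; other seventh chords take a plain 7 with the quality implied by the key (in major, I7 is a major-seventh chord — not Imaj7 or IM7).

V7/vi

Stacked in thirds the chord is G-B-D-F: a dominant seventh chord on G.
G is not a diatonic chord root with this quality in Eb major, but it lies a perfect fifth above C (vi), so the chord functions as an applied dominant of vi.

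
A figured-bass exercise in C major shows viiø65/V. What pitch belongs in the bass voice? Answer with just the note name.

The applied chord viiø65/V is rooted on F#: F#-A-C-E.
The figure 65 means first inversion — the third is in the bass.

A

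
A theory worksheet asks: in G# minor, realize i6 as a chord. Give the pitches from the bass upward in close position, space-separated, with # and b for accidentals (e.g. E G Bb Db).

In G# minor, scale degree 1 is G#, and the diatonic chord built there is a minor triad.
Stacking thirds from G# gives G#-B-D#.
The figured bass 6 indicates first inversion, placing the third (B) in the bass: B-D#-G#.

B D# G#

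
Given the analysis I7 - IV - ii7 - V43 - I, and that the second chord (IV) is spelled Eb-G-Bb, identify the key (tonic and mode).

Bb major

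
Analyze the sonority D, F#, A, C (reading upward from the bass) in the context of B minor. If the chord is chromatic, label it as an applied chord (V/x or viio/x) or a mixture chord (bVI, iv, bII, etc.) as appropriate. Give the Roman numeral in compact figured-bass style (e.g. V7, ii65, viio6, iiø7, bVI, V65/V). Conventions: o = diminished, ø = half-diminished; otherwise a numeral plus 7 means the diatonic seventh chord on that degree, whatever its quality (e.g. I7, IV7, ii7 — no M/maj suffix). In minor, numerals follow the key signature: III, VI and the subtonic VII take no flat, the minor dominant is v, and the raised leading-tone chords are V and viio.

V7/VI

The pitches D-F#-A-C form a dominant seventh chord rooted on D.
D is not a diatonic chord root with this quality in B minor, but it lies a perfect fifth above G (VI), so the chord functions as an applied dominant of VI.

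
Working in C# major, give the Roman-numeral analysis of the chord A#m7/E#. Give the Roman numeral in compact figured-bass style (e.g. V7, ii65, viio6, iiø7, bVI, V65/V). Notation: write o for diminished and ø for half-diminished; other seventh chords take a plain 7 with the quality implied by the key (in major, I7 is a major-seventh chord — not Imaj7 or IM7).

vi43

The pitches A#-C#-E#-G# form a minor seventh chord rooted on A#.
In C# major, A# is the submediant; the diatonic minor seventh chord there is vi7.
With E# in the bass the chord is in second inversion, so the figured bass is 43.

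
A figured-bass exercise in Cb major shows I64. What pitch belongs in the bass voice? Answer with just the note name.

I in Cb major has root Cb; the chord is Cb-Eb-Gb.
The figure 64 means second inversion — the fifth is in the bass.

Gb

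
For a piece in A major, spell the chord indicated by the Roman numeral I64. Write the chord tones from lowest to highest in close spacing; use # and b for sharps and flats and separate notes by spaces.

E A C#

In A major, scale degree 1 is A, and the diatonic chord built there is a major triad.
Stacking thirds from A gives A-C#-E.
With the 64 figure the chord is in second inversion; from the bass E upward in close position it reads E-A-C#.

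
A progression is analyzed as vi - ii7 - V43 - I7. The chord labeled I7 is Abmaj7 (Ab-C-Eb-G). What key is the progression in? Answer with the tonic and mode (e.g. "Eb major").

Ab major

The anchor chord is a major seventh chord on Ab, labeled I7.
If Ab is scale degree 1 and the mode makes that degree carry a major seventh chord, the tonic is Ab and the mode is major.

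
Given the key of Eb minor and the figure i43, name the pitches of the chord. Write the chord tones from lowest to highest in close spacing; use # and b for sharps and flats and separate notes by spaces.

Bb Db Eb Gb

The numeral's case and figure indicate a minor seventh chord. In Eb minor its root, the tonic, is Eb.
That chord is spelled Eb-Gb-Bb-Db.
The figured bass 43 indicates second inversion, placing the fifth (Bb) in the bass: Bb-Db-Eb-Gb.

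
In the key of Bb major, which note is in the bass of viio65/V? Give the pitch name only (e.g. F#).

G

The applied chord viio65/V is rooted on E: E-G-Bb-Db.
The figure 65 means first inversion — the third is in the bass.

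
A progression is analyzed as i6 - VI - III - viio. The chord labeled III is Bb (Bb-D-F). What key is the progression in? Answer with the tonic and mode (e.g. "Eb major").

G minor

III is given as Bb-D-F — a major triad with root Bb.
If Bb is scale degree 3 and the mode makes that degree carry a major triad, the tonic is G and the mode is minor.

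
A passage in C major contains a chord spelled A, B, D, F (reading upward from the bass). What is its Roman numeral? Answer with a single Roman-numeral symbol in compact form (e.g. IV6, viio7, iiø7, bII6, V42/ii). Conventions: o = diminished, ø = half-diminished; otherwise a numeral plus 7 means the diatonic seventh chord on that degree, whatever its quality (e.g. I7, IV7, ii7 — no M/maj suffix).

viiø42

Stacked in thirds the chord is B-D-F-A: a half-diminished seventh chord on B.
In C major, B is the leading tone; the diatonic half-diminished seventh chord there is viiø7.
With A in the bass the chord is in third inversion, so the figured bass is 42.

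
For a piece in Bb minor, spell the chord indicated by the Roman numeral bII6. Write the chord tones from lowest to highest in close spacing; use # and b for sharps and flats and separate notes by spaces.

Scale degree 2 in Bb minor is C; lowering it a half step gives Cb. bII6 is the Neapolitan sixth — a major triad on the lowered second degree, here in its customary first inversion.
So the chord is Cb-Eb-Gb, a major triad.
The figured bass 6 indicates first inversion, placing the third (Eb) in the bass: Eb-Gb-Cb.

Eb Gb Cb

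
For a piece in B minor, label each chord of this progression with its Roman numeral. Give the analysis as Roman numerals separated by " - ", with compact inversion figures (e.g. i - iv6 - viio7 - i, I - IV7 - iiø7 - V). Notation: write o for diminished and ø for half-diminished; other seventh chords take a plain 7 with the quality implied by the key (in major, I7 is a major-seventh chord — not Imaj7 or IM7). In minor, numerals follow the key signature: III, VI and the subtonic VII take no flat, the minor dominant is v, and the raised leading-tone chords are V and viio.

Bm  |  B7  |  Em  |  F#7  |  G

i - V7/iv - iv - V7 - VI

Bm has root B, degree 1 in B minor, so i.
B7: a dominant seventh chord on B, the applied dominant of iv → V7/iv.
Em: root E is the subdominant; minor triad there is iv.
F#7 has root F#, degree 5 in B minor, so V7.
G: major triad on G = scale degree 6 → VI.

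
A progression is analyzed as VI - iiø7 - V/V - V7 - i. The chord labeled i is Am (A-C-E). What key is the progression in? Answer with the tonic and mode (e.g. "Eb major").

The anchor chord is a minor triad on A, labeled i.
If A is scale degree 1 and the mode makes that degree carry a minor triad, the tonic is A and the mode is minor.

A minor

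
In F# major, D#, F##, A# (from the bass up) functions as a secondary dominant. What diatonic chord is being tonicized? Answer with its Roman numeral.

ii

The chord is a major triad on D#.
A dominant resolves down a perfect fifth: D# → G#. In F# major, G# is scale degree 2, i.e. ii.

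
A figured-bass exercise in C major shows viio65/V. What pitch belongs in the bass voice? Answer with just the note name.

The applied chord viio65/V is rooted on F#: F#-A-C-Eb.
The figure 65 means first inversion — the third is in the bass.

A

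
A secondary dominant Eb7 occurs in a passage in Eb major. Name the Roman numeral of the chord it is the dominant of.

IV

The chord is a dominant seventh chord on Eb.
A dominant resolves down a perfect fifth: Eb → Ab. In Eb major, Ab is scale degree 4, i.e. IV.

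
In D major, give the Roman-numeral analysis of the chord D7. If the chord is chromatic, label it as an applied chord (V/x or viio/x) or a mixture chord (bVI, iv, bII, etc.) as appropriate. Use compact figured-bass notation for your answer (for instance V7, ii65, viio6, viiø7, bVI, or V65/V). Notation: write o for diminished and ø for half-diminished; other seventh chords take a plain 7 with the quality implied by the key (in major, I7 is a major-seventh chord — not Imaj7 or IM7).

V7/IV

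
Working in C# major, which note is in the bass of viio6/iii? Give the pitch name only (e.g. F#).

F##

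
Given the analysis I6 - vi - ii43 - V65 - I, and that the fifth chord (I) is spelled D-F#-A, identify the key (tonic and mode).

D major

The anchor chord is a major triad on D, labeled I.
If D is scale degree 1 and the mode makes that degree carry a major triad, the tonic is D and the mode is major.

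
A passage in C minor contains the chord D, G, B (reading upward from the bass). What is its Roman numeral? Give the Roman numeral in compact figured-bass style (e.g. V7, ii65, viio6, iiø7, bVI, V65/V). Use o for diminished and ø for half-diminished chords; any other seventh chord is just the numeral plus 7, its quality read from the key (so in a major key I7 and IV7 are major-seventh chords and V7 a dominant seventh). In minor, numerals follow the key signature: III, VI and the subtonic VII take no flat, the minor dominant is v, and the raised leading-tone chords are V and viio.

V64

The pitches G-B-D form a major triad rooted on G.
In C minor, G is the dominant; the diatonic major triad there is V.
With D in the bass the chord is in second inversion, so the figured bass is 64.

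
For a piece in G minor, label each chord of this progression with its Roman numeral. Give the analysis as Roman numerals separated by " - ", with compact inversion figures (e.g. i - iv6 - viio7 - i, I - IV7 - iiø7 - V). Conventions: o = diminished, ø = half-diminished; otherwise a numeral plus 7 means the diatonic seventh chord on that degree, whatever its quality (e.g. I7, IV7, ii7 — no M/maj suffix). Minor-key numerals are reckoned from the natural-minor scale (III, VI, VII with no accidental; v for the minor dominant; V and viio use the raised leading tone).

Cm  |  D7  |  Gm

iv - V7 - i

Cm has root C, degree 4 in G minor, so iv.
D7 has root D, degree 5 in G minor, so V7.
Gm: minor triad on G = scale degree 1 → i.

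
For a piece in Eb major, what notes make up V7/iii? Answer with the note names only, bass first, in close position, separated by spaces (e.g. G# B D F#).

D F# A C

The slash means an applied dominant: we want the dominant of iii. In Eb major, iii is G minor, and its dominant is built on D.
Building a dominant seventh chord on D gives D-F#-A-C.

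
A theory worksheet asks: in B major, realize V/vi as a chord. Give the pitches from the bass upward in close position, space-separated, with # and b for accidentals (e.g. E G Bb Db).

D# F## A#

V/vi is a secondary dominant — the dominant triad of vi. vi in B major is G#, so the applied chord's root is D#, a perfect fifth above.
Building a major triad on D# gives D#-F##-A#.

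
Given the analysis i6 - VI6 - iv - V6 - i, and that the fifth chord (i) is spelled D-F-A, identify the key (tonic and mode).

i is given as D-F-A — a minor triad with root D.
If D is scale degree 1 and the mode makes that degree carry a minor triad, the tonic is D and the mode is minor.

D minor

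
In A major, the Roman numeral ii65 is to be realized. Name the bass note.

D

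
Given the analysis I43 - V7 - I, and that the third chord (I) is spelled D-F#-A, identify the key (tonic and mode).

D major

The anchor chord is a major triad on D, labeled I.
If D is scale degree 1 and the mode makes that degree carry a major triad, the tonic is D and the mode is major.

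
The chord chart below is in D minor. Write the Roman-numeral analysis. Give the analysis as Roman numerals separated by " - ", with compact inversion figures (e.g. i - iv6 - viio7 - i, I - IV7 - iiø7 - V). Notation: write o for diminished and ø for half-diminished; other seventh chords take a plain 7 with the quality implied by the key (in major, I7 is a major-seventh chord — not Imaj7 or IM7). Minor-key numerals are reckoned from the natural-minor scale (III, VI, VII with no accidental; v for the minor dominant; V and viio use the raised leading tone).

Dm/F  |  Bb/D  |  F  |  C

Dm/F: minor triad on D = scale degree 1 → i6.
Bb/D: root Bb is the submediant; major triad there is VI6.
F: root F is the mediant; major triad there is III.
C has root C, degree 7 in D minor, so VII.

i6 - VI6 - III - VII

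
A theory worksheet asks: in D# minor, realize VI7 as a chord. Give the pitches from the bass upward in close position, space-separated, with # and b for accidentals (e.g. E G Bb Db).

In D# minor, scale degree 6 is B, and the diatonic chord built there is a major seventh chord.
Stacking thirds from B gives B-D#-F#-A#.

B D# F# A#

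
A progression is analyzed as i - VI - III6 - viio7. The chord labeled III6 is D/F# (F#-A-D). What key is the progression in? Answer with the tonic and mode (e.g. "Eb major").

B minor

The chord D/F# is a major triad rooted on D; its label is III6.
Counting down 2 scale steps from D places the tonic on B; a major triad on degree 3 is diatonic only in minor.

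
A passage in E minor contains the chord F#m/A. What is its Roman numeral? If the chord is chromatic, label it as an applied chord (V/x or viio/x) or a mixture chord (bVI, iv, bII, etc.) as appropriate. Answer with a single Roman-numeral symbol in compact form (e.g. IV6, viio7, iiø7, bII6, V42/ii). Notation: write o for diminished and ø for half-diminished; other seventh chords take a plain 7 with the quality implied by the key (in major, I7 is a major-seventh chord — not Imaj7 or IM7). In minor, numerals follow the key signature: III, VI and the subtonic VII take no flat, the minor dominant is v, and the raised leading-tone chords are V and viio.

The pitches F#-A-C# form a minor triad rooted on F#.
F# is the second degree of E minor. This is the minor supertonic, borrowed from the parallel major (the Dorian ii).
With A in the bass the chord is in first inversion, so the figured bass is 6.

ii6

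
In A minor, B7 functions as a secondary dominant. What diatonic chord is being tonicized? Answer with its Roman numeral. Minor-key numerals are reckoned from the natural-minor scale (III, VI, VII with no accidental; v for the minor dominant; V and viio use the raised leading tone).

V

The chord is a dominant seventh chord on B.
A dominant resolves down a perfect fifth: B → E. In A minor, E is scale degree 5, i.e. V.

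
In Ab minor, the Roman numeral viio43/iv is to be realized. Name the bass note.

Gb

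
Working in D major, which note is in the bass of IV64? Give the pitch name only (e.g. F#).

IV in D major has root G; the chord is G-B-D.
The figure 64 means second inversion — the fifth is in the bass.

D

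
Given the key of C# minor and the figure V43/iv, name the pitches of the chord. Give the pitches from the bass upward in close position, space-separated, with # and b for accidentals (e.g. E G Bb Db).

G# B C# E#

V43/iv is a secondary dominant — the dominant seventh of iv. iv in C# minor is F#, so the applied chord's root is C#, a perfect fifth above.
Building a dominant seventh chord on C# gives C#-E#-G#-B.
The figured bass 43 indicates second inversion, placing the fifth (G#) in the bass: G#-B-C#-E#.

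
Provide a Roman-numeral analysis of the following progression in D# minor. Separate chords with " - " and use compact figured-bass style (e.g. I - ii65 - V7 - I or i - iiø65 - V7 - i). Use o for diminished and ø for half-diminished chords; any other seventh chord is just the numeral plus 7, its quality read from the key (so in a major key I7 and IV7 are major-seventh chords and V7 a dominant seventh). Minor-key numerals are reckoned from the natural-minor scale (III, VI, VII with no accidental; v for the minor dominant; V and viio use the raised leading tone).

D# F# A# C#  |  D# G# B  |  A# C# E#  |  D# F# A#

i7 - iv64 - v - i

D#-F#-A#-C#: root D# is the tonic; minor seventh chord there is i7.
D#-G#-B: root G# is the subdominant; minor triad there is iv64.
A#-C#-E#: root A# is the dominant; minor triad there is v.
D#-F#-A#: root D# is the tonic; minor triad there is i.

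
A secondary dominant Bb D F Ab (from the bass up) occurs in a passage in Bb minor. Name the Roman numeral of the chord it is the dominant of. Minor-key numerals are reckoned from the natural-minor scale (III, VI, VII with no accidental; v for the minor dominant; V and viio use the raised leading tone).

iv

The chord is a dominant seventh chord on Bb.
A dominant resolves down a perfect fifth: Bb → Eb. In Bb minor, Eb is scale degree 4, i.e. iv.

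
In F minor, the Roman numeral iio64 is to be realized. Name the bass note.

Db

iio in F minor has root G; the chord is G-Bb-Db.
The figure 64 means second inversion — the fifth is in the bass.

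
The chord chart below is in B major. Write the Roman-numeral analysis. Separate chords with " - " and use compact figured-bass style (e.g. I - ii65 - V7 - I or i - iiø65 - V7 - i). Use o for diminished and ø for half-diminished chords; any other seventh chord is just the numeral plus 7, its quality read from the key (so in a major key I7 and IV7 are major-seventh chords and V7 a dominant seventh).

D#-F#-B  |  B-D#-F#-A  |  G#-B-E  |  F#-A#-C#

D#-F#-B has root B, degree 1 in B major, so I6.
B-D#-F#-A: a dominant seventh chord on B, the applied dominant of IV → V7/IV.
G#-B-E has root E, degree 4 in B major, so IV6.
F#-A#-C#: major triad on F# = scale degree 5 → V.

I6 - V7/IV - IV6 - V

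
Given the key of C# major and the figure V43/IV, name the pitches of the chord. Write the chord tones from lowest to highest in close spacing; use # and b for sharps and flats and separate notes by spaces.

V43/IV is a secondary dominant — the dominant seventh of IV. IV in C# major is F#, so the applied chord's root is C#, a perfect fifth above.
Building a dominant seventh chord on C# gives C#-E#-G#-B.
With the 43 figure the chord is in second inversion; from the bass G# upward in close position it reads G#-B-C#-E#.

G# B C# E#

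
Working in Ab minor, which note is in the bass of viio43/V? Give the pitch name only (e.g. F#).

The applied chord viio43/V is rooted on D: D-F-Ab-Cb.
The figure 43 means second inversion — the fifth is in the bass.

Ab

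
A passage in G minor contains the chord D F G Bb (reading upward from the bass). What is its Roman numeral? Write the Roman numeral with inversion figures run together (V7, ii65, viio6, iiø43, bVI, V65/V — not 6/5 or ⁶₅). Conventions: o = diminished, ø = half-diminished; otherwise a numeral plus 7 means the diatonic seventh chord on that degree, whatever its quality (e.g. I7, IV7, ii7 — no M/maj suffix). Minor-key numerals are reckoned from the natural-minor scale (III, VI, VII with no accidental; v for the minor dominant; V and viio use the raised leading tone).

i43

Stacked in thirds the chord is G-Bb-D-F: a minor seventh chord on G.
G is scale degree 1 in G minor, and a minor seventh chord on that degree is written i7.
With D in the bass the chord is in second inversion, so the figured bass is 43.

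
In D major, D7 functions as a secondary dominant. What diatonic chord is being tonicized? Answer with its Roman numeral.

The chord is a dominant seventh chord on D.
A dominant resolves down a perfect fifth: D → G. In D major, G is scale degree 4, i.e. IV.

IV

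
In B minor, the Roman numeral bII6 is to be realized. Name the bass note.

bII in B minor has root C; the chord is C-E-G.
The figure 6 means first inversion — the third is in the bass.

E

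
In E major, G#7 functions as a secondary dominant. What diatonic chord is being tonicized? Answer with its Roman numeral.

The chord is a dominant seventh chord on G#.
A dominant resolves down a perfect fifth: G# → C#. In E major, C# is scale degree 6, i.e. vi.

vi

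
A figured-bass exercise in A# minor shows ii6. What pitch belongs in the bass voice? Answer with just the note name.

ii in A# minor has root B#; the chord is B#-D#-F##.
The figure 6 means first inversion — the third is in the bass.

D#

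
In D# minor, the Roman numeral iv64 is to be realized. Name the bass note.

iv in D# minor has root G#; the chord is G#-B-D#.
The figure 64 means second inversion — the fifth is in the bass.

D#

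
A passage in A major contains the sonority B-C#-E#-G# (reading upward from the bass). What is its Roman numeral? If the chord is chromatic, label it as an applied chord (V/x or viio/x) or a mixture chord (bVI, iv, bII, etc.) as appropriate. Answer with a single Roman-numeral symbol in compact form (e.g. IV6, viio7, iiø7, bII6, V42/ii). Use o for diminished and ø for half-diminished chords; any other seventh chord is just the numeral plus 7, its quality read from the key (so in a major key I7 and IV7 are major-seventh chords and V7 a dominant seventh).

V42/vi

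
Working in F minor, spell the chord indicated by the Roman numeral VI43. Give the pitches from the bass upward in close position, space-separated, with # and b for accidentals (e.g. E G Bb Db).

Ab C Db F

In F minor, the submediant is Db, and the diatonic chord built there is a major seventh chord.
That chord is spelled Db-F-Ab-C.
The figured bass 43 indicates second inversion, placing the fifth (Ab) in the bass: Ab-C-Db-F.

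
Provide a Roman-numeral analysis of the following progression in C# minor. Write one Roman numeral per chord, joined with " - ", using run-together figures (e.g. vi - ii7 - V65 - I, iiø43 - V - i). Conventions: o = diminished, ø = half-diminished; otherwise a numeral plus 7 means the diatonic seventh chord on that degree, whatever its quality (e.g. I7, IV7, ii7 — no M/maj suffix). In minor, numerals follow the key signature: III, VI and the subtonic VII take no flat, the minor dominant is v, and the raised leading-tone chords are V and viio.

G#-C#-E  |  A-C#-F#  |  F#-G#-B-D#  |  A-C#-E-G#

i64 - iv6 - v42 - VI7

G#-C#-E: minor triad on C# = scale degree 1 → i64.
A-C#-F#: root F# is the subdominant; minor triad there is iv6.
F#-G#-B-D# has root G#, degree 5 in C# minor, so v42.
A-C#-E-G# has root A, degree 6 in C# minor, so VI7.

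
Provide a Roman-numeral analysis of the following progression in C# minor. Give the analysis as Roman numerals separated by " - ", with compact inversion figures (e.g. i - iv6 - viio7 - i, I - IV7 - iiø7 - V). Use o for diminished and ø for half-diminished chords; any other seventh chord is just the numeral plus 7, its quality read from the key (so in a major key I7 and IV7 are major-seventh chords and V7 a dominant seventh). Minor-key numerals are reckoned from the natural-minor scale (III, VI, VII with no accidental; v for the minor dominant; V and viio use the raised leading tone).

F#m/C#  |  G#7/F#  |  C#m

iv64 - V42 - i

F#m/C#: minor triad on F# = scale degree 4 → iv64.
G#7/F#: dominant seventh chord on G# = scale degree 5 → V42.
C#m: minor triad on C# = scale degree 1 → i.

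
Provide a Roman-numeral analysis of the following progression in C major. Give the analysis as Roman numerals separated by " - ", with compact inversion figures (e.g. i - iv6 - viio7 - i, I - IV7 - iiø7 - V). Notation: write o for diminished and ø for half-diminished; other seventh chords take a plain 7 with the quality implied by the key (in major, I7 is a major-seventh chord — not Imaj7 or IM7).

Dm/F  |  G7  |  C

Dm/F has root D, degree 2 in C major, so ii6.
G7: dominant seventh chord on G = scale degree 5 → V7.
C has root C, degree 1 in C major, so I.

ii6 - V7 - I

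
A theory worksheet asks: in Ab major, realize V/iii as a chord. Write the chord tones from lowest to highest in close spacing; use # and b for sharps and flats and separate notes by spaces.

G B D

The slash means an applied dominant: we want the dominant of iii. In Ab major, iii is C minor, and its dominant is built on G.
Building a major triad on G gives G-B-D.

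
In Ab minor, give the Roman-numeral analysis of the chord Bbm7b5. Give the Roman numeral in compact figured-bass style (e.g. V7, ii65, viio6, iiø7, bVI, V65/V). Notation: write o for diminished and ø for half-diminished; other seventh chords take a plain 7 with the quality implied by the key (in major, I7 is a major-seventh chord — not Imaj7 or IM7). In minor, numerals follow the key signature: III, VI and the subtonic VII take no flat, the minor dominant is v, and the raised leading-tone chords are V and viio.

iiø7

The pitches Bb-Db-Fb-Ab form a half-diminished seventh chord rooted on Bb.
Bb is scale degree 2 in Ab minor, and a half-diminished seventh chord on that degree is written iiø7.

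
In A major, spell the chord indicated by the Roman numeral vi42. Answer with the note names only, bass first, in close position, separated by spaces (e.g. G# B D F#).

In A major, the sixth degree is F#, and the diatonic chord built there is a minor seventh chord.
That chord is spelled F#-A-C#-E.
The figured bass 42 indicates third inversion, placing the seventh (E) in the bass: E-F#-A-C#.

E F# A C#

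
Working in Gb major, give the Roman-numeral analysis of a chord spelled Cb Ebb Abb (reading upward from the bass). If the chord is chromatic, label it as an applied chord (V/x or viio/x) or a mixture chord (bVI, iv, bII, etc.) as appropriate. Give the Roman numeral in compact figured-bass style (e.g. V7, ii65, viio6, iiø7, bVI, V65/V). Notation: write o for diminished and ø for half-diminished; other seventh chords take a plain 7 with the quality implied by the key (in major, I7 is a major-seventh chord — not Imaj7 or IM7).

bII6

Stacked in thirds the chord is Abb-Cb-Ebb: a major triad on Abb.
Abb is the lowered second degree of Gb major (diatonic 2 would be Ab). This is the Neapolitan sixth — a major triad on the lowered second degree, here in its customary first inversion.
With Cb in the bass the chord is in first inversion, so the figured bass is 6.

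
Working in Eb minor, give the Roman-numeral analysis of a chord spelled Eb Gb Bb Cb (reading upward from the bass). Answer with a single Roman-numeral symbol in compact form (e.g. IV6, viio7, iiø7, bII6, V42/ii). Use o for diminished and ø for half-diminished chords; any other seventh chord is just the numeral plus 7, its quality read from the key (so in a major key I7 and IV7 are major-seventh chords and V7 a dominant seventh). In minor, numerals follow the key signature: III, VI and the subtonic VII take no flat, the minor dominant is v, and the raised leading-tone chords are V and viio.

VI65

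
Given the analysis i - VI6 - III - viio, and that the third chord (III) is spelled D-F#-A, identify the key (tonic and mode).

B minor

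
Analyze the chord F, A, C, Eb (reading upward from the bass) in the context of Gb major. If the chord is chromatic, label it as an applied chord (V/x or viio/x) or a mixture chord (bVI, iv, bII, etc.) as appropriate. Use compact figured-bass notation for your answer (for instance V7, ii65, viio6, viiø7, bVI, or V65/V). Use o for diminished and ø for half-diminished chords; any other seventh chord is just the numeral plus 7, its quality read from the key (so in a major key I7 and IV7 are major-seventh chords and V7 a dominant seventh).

V7/iii

Stacked in thirds the chord is F-A-C-Eb: a dominant seventh chord on F.
F is not a diatonic chord root with this quality in Gb major, but it lies a perfect fifth above Bb (iii), so the chord functions as an applied dominant of iii.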